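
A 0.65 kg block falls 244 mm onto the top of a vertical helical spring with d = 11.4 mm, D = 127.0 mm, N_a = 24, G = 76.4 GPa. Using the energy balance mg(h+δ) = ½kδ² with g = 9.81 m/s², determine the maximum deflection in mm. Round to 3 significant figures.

k = Gd⁴/(8D³N_a) = (76.4×10³)(11.4⁴)/(8·127.0³·24) = 3.281 N/mm
W = mg = 0.65 × 9.81 = 6.3765 N
½kδ² − Wδ − Wh = 0 → δ = (W + √(W² + 2kWh))/k
δ = (6.3765 + √(40.66 + 10209.5))/3.281 = (6.3765 + 101.24)/3.281 = 32.801 mm

32.8 mm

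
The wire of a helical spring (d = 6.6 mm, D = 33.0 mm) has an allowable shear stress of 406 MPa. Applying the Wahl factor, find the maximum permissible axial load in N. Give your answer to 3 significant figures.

C = D/d = 33.0/6.6 = 5.0000
K_W = (4C−1)/(4C−4) + 0.615/C = 19.000/16.000 + 0.1230 = 1.3105
τ_max = K·8FD/(πd³) → F_max = τ_allow·πd³/(8DK)
F_max = 406·π·6.6³/(8·33.0·1.3105) = 3.667e+05/345.97 = 1059.9 N

1060 N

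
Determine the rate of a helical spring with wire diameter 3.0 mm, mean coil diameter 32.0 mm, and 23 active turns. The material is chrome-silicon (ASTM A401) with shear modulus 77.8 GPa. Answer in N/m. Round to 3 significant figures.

k = Gd⁴/(8D³N_a) = (77.8×10³ × 3.0⁴) / (8 × 32.0³ × 23)
  = 6.3018e+06 / 6.02931e+06 = 1.0452 N/mm = 1045.2 N/m

1050 N/m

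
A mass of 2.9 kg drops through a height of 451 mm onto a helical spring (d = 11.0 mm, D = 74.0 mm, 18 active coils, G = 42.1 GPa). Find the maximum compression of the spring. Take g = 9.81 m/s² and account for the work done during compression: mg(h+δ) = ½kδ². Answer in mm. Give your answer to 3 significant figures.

52.1 mm

k = Gd⁴/(8D³N_a) = (42.1×10³)(11.0⁴)/(8·74.0³·18) = 10.563 N/mm
W = mg = 2.9 × 9.81 = 28.449 N
½kδ² − Wδ − Wh = 0 → δ = (W + √(W² + 2kWh))/k
δ = (28.449 + √(809.35 + 271062))/10.563 = (28.449 + 521.41)/10.563 = 52.055 mm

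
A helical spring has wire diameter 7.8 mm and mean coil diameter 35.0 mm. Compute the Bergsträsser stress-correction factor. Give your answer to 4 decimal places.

1.3345

C = D/d = 35.0/7.8 = 4.4872
K_B = (4C+2)/(4C−3) = 19.949/14.949 = 1.3345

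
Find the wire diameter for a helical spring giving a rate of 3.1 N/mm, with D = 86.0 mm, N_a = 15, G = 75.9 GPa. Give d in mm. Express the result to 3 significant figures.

7.47 mm

d = (8D³N_a·k / G)^(1/4) = (8·86.0³·15·3.1 / (75.9×10³))^0.25
  = (3117.4)^0.25 = 7.4722 mm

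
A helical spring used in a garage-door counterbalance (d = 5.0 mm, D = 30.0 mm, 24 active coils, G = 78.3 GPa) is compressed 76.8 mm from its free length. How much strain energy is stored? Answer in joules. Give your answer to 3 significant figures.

k = Gd⁴/(8D³N_a) = (78.3×10³)(5.0⁴)/(8·30.0³·24) = 9.4401 N/mm
U = ½kδ² = 0.5 × 9.4401 × 76.8² = 27840 N·mm = 27.84 J

27.8 J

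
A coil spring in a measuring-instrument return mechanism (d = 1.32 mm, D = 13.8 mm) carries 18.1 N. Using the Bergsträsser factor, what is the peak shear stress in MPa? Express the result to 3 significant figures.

312 MPa

Spring index C = D/d = 13.8/1.32 = 10.4545
K_B = (4C+2)/(4C−3) = 43.818/38.818 = 1.1288
τ₀ = 8FD/(πd³) = 8·18.1·13.8/(π·1.32³) = 1998.24/7.2256 = 276.55 MPa
τ_max = K·τ₀ = 1.1288 × 276.55 = 312.17 MPa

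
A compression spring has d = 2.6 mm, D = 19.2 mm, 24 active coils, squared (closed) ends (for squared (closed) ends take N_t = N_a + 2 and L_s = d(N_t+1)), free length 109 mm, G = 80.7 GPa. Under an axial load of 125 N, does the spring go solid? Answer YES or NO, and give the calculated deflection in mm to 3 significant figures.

k = Gd⁴/(8D³N_a) = (80.7×10³)(2.6⁴)/(8·19.2³·24) = 2.7137 N/mm
N_t = 26; L_s = 2.6·27 = 70.2 mm; δ_solid = L₀ − L_s = 109 − 70.2 = 38.8 mm
δ = F/k = 125/2.7137 = 46.063 mm
δ ≥ δ_solid → spring goes solid

YES, δ = 46.1 mm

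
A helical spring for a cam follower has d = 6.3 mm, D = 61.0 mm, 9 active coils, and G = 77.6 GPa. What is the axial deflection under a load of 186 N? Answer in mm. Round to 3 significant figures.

k = Gd⁴/(8D³N_a) = (77.6×10³)(6.3⁴)/(8·61.0³·9) = 7.48 N/mm
δ = F/k = 186 / 7.48 = 24.866 mm

24.9 mm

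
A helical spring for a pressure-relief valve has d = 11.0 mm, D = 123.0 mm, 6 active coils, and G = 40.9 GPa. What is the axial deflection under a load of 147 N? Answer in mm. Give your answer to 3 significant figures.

k = Gd⁴/(8D³N_a) = (40.9×10³)(11.0⁴)/(8·123.0³·6) = 6.7041 N/mm
δ = F/k = 147 / 6.7041 = 21.927 mm

21.9 mm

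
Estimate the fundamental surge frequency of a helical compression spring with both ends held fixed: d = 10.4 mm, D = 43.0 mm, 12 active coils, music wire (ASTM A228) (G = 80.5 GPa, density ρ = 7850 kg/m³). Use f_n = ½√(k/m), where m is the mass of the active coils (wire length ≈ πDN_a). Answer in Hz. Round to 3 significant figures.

k = Gd⁴/(8D³N_a) = (80.5×10³)(10.4⁴)/(8·43.0³·12) = 123.38 N/mm = 1.2338e+05 N/m
Wire length L = πDN_a = π·43.0·12 = 1621.1 mm
m = ρ·(πd²/4)·L = 7850 × 84.949×10⁻⁶ m² × 1.6211 m = 1.081 kg
f_n = ½√(k/m) = 0.5·√(1.2338e+05/1.081) = 0.5·√(1.1414e+05) = 168.92 Hz

169 Hz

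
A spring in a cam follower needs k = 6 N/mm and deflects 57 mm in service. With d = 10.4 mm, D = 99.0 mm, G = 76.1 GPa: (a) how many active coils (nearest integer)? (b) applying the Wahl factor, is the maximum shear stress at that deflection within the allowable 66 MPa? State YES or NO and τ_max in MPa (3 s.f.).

N_a = Gd⁴/(8D³k) = (76.1×10³)(10.4⁴)/(8·99.0³·6) = 19.11 → N_a = 19
Actual rate k = Gd⁴/(8D³·19) = 6.0363 N/mm
Working load F = kδ = 6.0363·57 = 344.07 N
C = 99.0/10.4 = 9.5192; K_W = (4C−1)/(4C−4)+0.615/C = 1.1526
τ_max = K_W·8FD/(πd³) = 1.1526·77.111 = 88.882 MPa
τ_max > 66 MPa → exceeds allowable

(a) 19 coils; (b) NO, τ_max = 88.9 MPa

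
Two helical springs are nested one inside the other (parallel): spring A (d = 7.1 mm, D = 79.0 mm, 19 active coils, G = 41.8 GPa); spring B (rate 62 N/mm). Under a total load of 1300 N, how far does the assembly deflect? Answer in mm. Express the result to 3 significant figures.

k_A = Gd⁴/(8D³N_a) = (41.8×10³)(7.1⁴)/(8·79.0³·19) = 1.4174 N/mm
Parallel: k_eq = 1.4174 + 62 = 63.417 N/mm
δ = F/k_eq = 1300/63.417 = 20.499 mm

20.5 mm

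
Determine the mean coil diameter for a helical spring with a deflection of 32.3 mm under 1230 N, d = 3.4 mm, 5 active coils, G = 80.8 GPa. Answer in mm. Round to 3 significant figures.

Required rate k = F/δ = 1230/32.3 = 38.08 N/mm
D = (Gd⁴/(8N_a·k))^(1/3) = (80.8×10³·3.4⁴/(8·5·38.08))^(1/3)
  = (7088.66)^(1/3) = 19.2097 mm

19.2 mm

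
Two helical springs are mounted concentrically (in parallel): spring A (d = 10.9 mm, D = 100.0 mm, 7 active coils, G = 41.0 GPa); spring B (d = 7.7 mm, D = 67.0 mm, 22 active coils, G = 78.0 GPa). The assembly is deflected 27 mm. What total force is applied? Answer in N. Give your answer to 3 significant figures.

k_A = Gd⁴/(8D³N_a) = (41.0×10³)(10.9⁴)/(8·100.0³·7) = 10.335 N/mm
k_B = Gd⁴/(8D³N_a) = (78.0×10³)(7.7⁴)/(8·67.0³·22) = 5.1799 N/mm
Parallel: k_eq = 10.335 + 5.1799 = 15.515 N/mm
F = k_eq·δ = 15.515·27 = 418.9 N

419 N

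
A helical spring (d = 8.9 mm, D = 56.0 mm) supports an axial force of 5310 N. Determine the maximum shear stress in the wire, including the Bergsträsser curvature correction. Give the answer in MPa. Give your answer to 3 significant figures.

1320 MPa

Spring index C = D/d = 56.0/8.9 = 6.2921
K_B = (4C+2)/(4C−3) = 27.169/22.169 = 1.2255
τ₀ = 8FD/(πd³) = 8·5310·56.0/(π·8.9³) = 2.37888e+06/2214.7 = 1074.1 MPa
τ_max = K·τ₀ = 1.2255 × 1074.1 = 1316.4 MPa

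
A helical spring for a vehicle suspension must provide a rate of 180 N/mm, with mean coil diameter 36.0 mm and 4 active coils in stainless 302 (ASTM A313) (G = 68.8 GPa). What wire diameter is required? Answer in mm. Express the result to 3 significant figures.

7.91 mm

d = (8D³N_a·k / G)^(1/4) = (8·36.0³·4·180 / (68.8×10³))^0.25
  = (3906.1)^0.25 = 7.9056 mm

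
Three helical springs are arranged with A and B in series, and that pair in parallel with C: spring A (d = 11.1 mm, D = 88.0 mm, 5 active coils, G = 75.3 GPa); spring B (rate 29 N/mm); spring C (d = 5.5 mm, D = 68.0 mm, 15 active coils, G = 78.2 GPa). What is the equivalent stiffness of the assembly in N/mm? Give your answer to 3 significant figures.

k_A = Gd⁴/(8D³N_a) = (75.3×10³)(11.1⁴)/(8·88.0³·5) = 41.935 N/mm
k_C = Gd⁴/(8D³N_a) = (78.2×10³)(5.5⁴)/(8·68.0³·15) = 1.8965 N/mm
Springs A,B series: k_AB = 1/(1/41.935+1/29) = 17.144 N/mm; parallel with C: k_eq = 17.144+1.8965 = 19.041 N/mm

19.0 N/mm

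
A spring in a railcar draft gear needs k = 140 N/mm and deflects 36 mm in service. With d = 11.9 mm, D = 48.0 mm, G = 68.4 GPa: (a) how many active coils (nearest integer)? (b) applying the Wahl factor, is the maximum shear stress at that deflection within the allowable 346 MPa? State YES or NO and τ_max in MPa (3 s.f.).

(a) 11 coils; (b) NO, τ_max = 515 MPa

N_a = Gd⁴/(8D³k) = (68.4×10³)(11.9⁴)/(8·48.0³·140) = 11.07 → N_a = 11
Actual rate k = Gd⁴/(8D³·11) = 140.94 N/mm
Working load F = kδ = 140.94·36 = 5073.9 N
C = 48.0/11.9 = 4.0336; K_W = (4C−1)/(4C−4)+0.615/C = 1.3997
τ_max = K_W·8FD/(πd³) = 1.3997·368.03 = 515.13 MPa
τ_max > 346 MPa → exceeds allowable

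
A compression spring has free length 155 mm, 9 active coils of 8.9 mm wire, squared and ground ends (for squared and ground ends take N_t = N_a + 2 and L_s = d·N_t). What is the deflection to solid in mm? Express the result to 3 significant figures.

57.1 mm

N_t = 11; L_s = 8.9·11 = 97.9 mm
δ_solid = L₀ − L_s = 155 − 97.9 = 57.1 mm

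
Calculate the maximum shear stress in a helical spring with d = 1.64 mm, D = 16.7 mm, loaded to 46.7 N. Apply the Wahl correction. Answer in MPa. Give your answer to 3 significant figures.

Spring index C = D/d = 16.7/1.64 = 10.1829
K_W = (4C−1)/(4C−4) + 0.615/C = 39.732/36.732 + 0.0604 = 1.1421
τ₀ = 8FD/(πd³) = 8·46.7·16.7/(π·1.64³) = 6239.12/13.857 = 450.24 MPa
τ_max = K·τ₀ = 1.1421 × 450.24 = 514.2 MPa

514 MPa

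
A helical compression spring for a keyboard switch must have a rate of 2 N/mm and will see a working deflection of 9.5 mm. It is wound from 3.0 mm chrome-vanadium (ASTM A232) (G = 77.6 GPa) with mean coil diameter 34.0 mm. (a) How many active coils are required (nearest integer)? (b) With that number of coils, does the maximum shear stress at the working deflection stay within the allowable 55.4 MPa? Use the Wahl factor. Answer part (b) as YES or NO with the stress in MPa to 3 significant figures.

(a) 10 coils; (b) NO, τ_max = 68.6 MPa

N_a = Gd⁴/(8D³k) = (77.6×10³)(3.0⁴)/(8·34.0³·2) = 9.995 → N_a = 10
Actual rate k = Gd⁴/(8D³·10) = 1.999 N/mm
Working load F = kδ = 1.999·9.5 = 18.991 N
C = 34.0/3.0 = 11.3333; K_W = (4C−1)/(4C−4)+0.615/C = 1.1268
τ_max = K_W·8FD/(πd³) = 1.1268·60.897 = 68.622 MPa
τ_max > 55.4 MPa → exceeds allowable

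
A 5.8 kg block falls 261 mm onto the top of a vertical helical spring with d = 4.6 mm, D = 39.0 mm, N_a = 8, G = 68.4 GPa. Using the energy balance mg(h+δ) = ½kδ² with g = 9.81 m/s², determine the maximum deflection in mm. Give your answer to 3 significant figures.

68.1 mm

k = Gd⁴/(8D³N_a) = (68.4×10³)(4.6⁴)/(8·39.0³·8) = 8.067 N/mm
W = mg = 5.8 × 9.81 = 56.898 N
½kδ² − Wδ − Wh = 0 → δ = (W + √(W² + 2kWh))/k
δ = (56.898 + √(3237.4 + 239597))/8.067 = (56.898 + 492.78)/8.067 = 68.139 mm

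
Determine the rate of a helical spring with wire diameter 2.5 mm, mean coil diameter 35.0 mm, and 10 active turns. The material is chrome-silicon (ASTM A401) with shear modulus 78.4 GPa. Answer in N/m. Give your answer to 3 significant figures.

k = Gd⁴/(8D³N_a) = (78.4×10³ × 2.5⁴) / (8 × 35.0³ × 10)
  = 3.0625e+06 / 3.43e+06 = 0.89286 N/mm = 892.86 N/m

893 N/m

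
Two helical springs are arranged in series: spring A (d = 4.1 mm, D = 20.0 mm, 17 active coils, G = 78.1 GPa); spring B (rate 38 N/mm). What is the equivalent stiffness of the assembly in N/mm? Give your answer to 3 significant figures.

13.2 N/mm

k_A = Gd⁴/(8D³N_a) = (78.1×10³)(4.1⁴)/(8·20.0³·17) = 20.284 N/mm
Series: 1/k_eq = 1/20.284 + 1/38 = 0.075615; k_eq = 13.225 N/mm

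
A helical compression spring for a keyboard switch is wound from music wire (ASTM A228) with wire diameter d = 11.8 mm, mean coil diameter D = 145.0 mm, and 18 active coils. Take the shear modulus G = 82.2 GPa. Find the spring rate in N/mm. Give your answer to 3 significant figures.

k = Gd⁴/(8D³N_a) = (82.2×10³ × 11.8⁴) / (8 × 145.0³ × 18)
  = 1.59368e+09 / 4.39002e+08 = 3.6302 N/mm

3.63 N/mm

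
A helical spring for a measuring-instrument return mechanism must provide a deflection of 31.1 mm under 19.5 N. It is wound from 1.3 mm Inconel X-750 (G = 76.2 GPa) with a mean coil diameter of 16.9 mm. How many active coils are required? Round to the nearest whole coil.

Required rate k = F/δ = 19.5/31.1 = 0.62701 N/mm
N_a = Gd⁴/(8D³k) = (76.2×10³ × 1.3⁴)/(8 × 16.9³ × 0.62701)
    = 217635 / 24211.6 = 8.989 → 9 coils

9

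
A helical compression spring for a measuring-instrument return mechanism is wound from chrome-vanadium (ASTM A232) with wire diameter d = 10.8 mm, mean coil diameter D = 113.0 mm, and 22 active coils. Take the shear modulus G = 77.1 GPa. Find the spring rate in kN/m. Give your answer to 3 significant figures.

k = Gd⁴/(8D³N_a) = (77.1×10³ × 10.8⁴) / (8 × 113.0³ × 22)
  = 1.04894e+09 / 2.5395e+08 = 4.1305 N/mm

4.13 kN/m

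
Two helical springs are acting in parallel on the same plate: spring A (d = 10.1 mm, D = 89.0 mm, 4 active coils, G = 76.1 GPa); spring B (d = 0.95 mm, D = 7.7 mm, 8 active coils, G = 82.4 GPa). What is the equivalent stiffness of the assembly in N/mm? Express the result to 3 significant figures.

k_A = Gd⁴/(8D³N_a) = (76.1×10³)(10.1⁴)/(8·89.0³·4) = 35.103 N/mm
k_B = Gd⁴/(8D³N_a) = (82.4×10³)(0.95⁴)/(8·7.7³·8) = 2.297 N/mm
Parallel: k_eq = 35.103 + 2.297 = 37.401 N/mm

37.4 N/mm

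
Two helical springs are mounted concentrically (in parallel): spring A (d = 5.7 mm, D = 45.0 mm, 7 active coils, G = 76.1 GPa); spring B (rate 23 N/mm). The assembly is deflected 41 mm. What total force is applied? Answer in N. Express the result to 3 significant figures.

1590 N

k_A = Gd⁴/(8D³N_a) = (76.1×10³)(5.7⁴)/(8·45.0³·7) = 15.742 N/mm
Parallel: k_eq = 15.742 + 23 = 38.742 N/mm
F = k_eq·δ = 38.742·41 = 1588.4 N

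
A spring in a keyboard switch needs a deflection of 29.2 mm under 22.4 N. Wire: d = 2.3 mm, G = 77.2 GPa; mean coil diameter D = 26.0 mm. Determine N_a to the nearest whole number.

Required rate k = F/δ = 22.4/29.2 = 0.76712 N/mm
N_a = Gd⁴/(8D³k) = (77.2×10³ × 2.3⁴)/(8 × 26.0³ × 0.76712)
    = 2.16037e+06 / 107864 = 20.03 → 20 coils

20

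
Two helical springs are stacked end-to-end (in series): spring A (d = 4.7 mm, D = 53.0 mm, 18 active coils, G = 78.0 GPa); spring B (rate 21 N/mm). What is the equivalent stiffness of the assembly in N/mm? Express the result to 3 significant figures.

k_A = Gd⁴/(8D³N_a) = (78.0×10³)(4.7⁴)/(8·53.0³·18) = 1.7754 N/mm
Series: 1/k_eq = 1/1.7754 + 1/21 = 0.61087; k_eq = 1.637 N/mm

1.64 N/mm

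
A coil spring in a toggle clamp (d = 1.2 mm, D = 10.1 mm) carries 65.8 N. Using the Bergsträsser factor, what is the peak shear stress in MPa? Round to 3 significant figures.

Spring index C = D/d = 10.1/1.2 = 8.4167
K_B = (4C+2)/(4C−3) = 35.667/30.667 = 1.1630
τ₀ = 8FD/(πd³) = 8·65.8·10.1/(π·1.2³) = 5316.64/5.4287 = 979.36 MPa
τ_max = K·τ₀ = 1.1630 × 979.36 = 1139 MPa

1140 MPa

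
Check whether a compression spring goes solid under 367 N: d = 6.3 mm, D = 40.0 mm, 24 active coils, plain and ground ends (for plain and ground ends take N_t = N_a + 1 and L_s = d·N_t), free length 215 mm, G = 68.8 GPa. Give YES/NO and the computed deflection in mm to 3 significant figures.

NO, δ = 41.6 mm

k = Gd⁴/(8D³N_a) = (68.8×10³)(6.3⁴)/(8·40.0³·24) = 8.82 N/mm
N_t = 25; L_s = 6.3·25 = 157.5 mm; δ_solid = L₀ − L_s = 215 − 157.5 = 57.5 mm
δ = F/k = 367/8.82 = 41.61 mm
δ < δ_solid → spring does not go solid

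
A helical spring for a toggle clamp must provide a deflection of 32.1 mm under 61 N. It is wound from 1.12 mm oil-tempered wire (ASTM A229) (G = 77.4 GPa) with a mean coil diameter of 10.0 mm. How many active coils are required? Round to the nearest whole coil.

8

Required rate k = F/δ = 61/32.1 = 1.9003 N/mm
N_a = Gd⁴/(8D³k) = (77.4×10³ × 1.12⁴)/(8 × 10.0³ × 1.9003)
    = 121790 / 15202.5 = 8.011 → 8 coils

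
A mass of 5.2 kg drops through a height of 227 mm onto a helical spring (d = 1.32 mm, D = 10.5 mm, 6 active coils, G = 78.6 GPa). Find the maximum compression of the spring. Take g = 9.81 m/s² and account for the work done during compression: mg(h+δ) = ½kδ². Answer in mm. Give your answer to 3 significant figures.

k = Gd⁴/(8D³N_a) = (78.6×10³)(1.32⁴)/(8·10.5³·6) = 4.2945 N/mm
W = mg = 5.2 × 9.81 = 51.012 N
½kδ² − Wδ − Wh = 0 → δ = (W + √(W² + 2kWh))/k
δ = (51.012 + √(2602.2 + 99457.5))/4.2945 = (51.012 + 319.47)/4.2945 = 86.269 mm

86.3 mm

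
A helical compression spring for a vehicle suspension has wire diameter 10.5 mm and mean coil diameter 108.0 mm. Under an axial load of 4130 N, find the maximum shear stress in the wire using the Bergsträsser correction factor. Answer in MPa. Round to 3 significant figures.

Spring index C = D/d = 108.0/10.5 = 10.2857
K_B = (4C+2)/(4C−3) = 43.143/38.143 = 1.1311
τ₀ = 8FD/(πd³) = 8·4130·108.0/(π·10.5³) = 3.56832e+06/3636.8 = 981.17 MPa
τ_max = K·τ₀ = 1.1311 × 981.17 = 1109.8 MPa

1110 MPa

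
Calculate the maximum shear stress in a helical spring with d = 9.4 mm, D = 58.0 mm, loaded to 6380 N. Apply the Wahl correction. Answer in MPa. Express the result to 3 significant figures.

1410 MPa

Spring index C = D/d = 58.0/9.4 = 6.1702
K_W = (4C−1)/(4C−4) + 0.615/C = 23.681/20.681 + 0.0997 = 1.2447
τ₀ = 8FD/(πd³) = 8·6380·58.0/(π·9.4³) = 2.96032e+06/2609.4 = 1134.5 MPa
τ_max = K·τ₀ = 1.2447 × 1134.5 = 1412.2 MPa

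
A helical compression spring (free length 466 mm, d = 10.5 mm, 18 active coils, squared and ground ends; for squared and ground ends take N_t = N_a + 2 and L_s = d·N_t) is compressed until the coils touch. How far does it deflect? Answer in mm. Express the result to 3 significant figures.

N_t = 20; L_s = 10.5·20 = 210 mm
δ_solid = L₀ − L_s = 466 − 210 = 256 mm

256 mm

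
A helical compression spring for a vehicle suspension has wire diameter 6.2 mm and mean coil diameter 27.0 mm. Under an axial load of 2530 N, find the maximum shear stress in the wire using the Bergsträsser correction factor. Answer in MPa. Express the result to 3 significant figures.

983 MPa

Spring index C = D/d = 27.0/6.2 = 4.3548
K_B = (4C+2)/(4C−3) = 19.419/14.419 = 1.3468
τ₀ = 8FD/(πd³) = 8·2530·27.0/(π·6.2³) = 546480/748.73 = 729.88 MPa
τ_max = K·τ₀ = 1.3468 × 729.88 = 982.97 MPa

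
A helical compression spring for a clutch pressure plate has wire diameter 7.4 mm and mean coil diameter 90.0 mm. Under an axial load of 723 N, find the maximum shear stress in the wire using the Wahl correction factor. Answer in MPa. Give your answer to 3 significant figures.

457 MPa

Spring index C = D/d = 90.0/7.4 = 12.1622
K_W = (4C−1)/(4C−4) + 0.615/C = 47.649/44.649 + 0.0506 = 1.1178
τ₀ = 8FD/(πd³) = 8·723·90.0/(π·7.4³) = 520560/1273 = 408.91 MPa
τ_max = K·τ₀ = 1.1178 × 408.91 = 457.06 MPa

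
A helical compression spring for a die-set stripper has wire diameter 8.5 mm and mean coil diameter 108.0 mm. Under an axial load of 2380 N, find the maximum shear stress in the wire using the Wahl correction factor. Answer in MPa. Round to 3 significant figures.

Spring index C = D/d = 108.0/8.5 = 12.7059
K_W = (4C−1)/(4C−4) + 0.615/C = 49.824/46.824 + 0.0484 = 1.1125
τ₀ = 8FD/(πd³) = 8·2380·108.0/(π·8.5³) = 2.05632e+06/1929.3 = 1065.8 MPa
τ_max = K·τ₀ = 1.1125 × 1065.8 = 1185.7 MPa

1190 MPa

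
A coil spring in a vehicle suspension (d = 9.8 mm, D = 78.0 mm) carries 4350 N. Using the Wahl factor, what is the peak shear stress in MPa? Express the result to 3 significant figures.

Spring index C = D/d = 78.0/9.8 = 7.9592
K_W = (4C−1)/(4C−4) + 0.615/C = 30.837/27.837 + 0.0773 = 1.1850
τ₀ = 8FD/(πd³) = 8·4350·78.0/(π·9.8³) = 2.7144e+06/2956.8 = 918.01 MPa
τ_max = K·τ₀ = 1.1850 × 918.01 = 1087.9 MPa

1090 MPa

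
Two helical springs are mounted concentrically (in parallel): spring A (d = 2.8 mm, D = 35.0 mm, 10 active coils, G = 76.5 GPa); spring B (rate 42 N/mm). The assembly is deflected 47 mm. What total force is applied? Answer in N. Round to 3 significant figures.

k_A = Gd⁴/(8D³N_a) = (76.5×10³)(2.8⁴)/(8·35.0³·10) = 1.3709 N/mm
Parallel: k_eq = 1.3709 + 42 = 43.371 N/mm
F = k_eq·δ = 43.371·47 = 2038.4 N

2040 N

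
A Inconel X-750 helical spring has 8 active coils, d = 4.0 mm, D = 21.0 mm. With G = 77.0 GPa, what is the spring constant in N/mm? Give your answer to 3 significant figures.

k = Gd⁴/(8D³N_a) = (77.0×10³ × 4.0⁴) / (8 × 21.0³ × 8)
  = 1.9712e+07 / 592704 = 33.258 N/mm

33.3 N/mm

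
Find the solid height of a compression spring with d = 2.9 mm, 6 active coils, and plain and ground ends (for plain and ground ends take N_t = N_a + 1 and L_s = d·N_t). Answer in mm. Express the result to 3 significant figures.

20.3 mm

plain and ground ends: N_t = N_a + 1 = 6 + 1 = 7
L_s = d·N_t = 2.9 × 7 = 20.3 mm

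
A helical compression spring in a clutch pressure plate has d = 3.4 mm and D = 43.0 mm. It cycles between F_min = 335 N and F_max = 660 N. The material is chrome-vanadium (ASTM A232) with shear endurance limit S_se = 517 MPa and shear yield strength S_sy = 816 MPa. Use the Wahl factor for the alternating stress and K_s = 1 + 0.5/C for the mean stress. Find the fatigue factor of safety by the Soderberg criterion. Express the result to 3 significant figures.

C = D/d = 43.0/3.4 = 12.6471; K_W = (4C−1)/(4C−4)+0.615/C = 1.1130; K_s = 1+0.5/C = 1.0395
F_a = (F_max−F_min)/2 = 162.5 N; F_m = (F_max+F_min)/2 = 497.5 N
τ_a = K_W·8F_aD/(πd³) = 1.1130 × 452.72 = 503.88 MPa
τ_m = K_s·8F_mD/(πd³) = 1.0395 × 1386 = 1440.8 MPa
Soderberg: 1/n_f = τ_a/S_se + τ_m/S_sy = 503.88/517 + 1440.8/816 = 0.97463 + 1.76569 = 2.7403
n_f = 1/2.7403 = 0.3649

0.365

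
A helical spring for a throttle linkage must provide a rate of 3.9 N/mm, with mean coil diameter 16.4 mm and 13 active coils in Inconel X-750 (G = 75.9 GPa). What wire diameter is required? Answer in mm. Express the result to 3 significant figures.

2.20 mm

d = (8D³N_a·k / G)^(1/4) = (8·16.4³·13·3.9 / (75.9×10³))^0.25
  = (23.572)^0.25 = 2.2034 mm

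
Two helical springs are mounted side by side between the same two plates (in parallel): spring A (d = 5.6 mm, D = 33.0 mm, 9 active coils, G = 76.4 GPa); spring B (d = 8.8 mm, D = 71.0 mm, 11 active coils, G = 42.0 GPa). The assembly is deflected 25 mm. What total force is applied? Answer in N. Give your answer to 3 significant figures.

k_A = Gd⁴/(8D³N_a) = (76.4×10³)(5.6⁴)/(8·33.0³·9) = 29.038 N/mm
k_B = Gd⁴/(8D³N_a) = (42.0×10³)(8.8⁴)/(8·71.0³·11) = 7.9969 N/mm
Parallel: k_eq = 29.038 + 7.9969 = 37.035 N/mm
F = k_eq·δ = 37.035·25 = 925.88 N

926 N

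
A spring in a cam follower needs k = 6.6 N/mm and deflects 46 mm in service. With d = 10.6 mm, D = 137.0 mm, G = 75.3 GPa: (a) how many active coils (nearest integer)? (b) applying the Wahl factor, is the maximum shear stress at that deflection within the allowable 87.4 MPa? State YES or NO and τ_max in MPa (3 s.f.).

N_a = Gd⁴/(8D³k) = (75.3×10³)(10.6⁴)/(8·137.0³·6.6) = 7.002 → N_a = 7
Actual rate k = Gd⁴/(8D³·7) = 6.6019 N/mm
Working load F = kδ = 6.6019·46 = 303.69 N
C = 137.0/10.6 = 12.9245; K_W = (4C−1)/(4C−4)+0.615/C = 1.1105
τ_max = K_W·8FD/(πd³) = 1.1105·88.955 = 98.783 MPa
τ_max > 87.4 MPa → exceeds allowable

(a) 7 coils; (b) NO, τ_max = 98.8 MPa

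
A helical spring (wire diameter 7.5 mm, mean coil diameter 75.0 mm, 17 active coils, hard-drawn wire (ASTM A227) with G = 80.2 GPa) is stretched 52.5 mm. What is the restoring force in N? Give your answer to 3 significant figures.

k = Gd⁴/(8D³N_a) = (80.2×10³)(7.5⁴)/(8·75.0³·17) = 4.4228 N/mm
F = k·δ = 4.4228 × 52.5 = 232.2 N

232 N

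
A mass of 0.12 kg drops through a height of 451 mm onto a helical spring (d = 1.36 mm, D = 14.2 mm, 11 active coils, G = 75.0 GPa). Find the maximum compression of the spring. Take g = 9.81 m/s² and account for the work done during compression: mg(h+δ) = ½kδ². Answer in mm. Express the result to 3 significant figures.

33.5 mm

k = Gd⁴/(8D³N_a) = (75.0×10³)(1.36⁴)/(8·14.2³·11) = 1.0183 N/mm
W = mg = 0.12 × 9.81 = 1.1772 N
½kδ² − Wδ − Wh = 0 → δ = (W + √(W² + 2kWh))/k
δ = (1.1772 + √(1.3858 + 1081.25))/1.0183 = (1.1772 + 32.903)/1.0183 = 33.469 mm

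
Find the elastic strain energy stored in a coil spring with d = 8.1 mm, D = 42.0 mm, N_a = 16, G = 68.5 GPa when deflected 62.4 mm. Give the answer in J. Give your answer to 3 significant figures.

60.5 J

k = Gd⁴/(8D³N_a) = (68.5×10³)(8.1⁴)/(8·42.0³·16) = 31.094 N/mm
U = ½kδ² = 0.5 × 31.094 × 62.4² = 60536 N·mm = 60.536 J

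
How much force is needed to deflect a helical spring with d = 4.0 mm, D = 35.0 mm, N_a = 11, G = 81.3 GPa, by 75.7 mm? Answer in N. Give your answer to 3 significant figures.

418 N

k = Gd⁴/(8D³N_a) = (81.3×10³)(4.0⁴)/(8·35.0³·11) = 5.5162 N/mm
F = k·δ = 5.5162 × 75.7 = 417.58 N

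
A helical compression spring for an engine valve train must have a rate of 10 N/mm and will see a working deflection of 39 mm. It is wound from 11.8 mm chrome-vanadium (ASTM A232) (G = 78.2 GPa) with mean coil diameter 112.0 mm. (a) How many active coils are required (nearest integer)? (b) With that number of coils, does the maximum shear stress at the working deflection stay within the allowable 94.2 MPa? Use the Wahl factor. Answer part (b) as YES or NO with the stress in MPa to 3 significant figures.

(a) 13 coils; (b) YES, τ_max = 81.0 MPa

N_a = Gd⁴/(8D³k) = (78.2×10³)(11.8⁴)/(8·112.0³·10) = 13.49 → N_a = 13
Actual rate k = Gd⁴/(8D³·13) = 10.376 N/mm
Working load F = kδ = 10.376·39 = 404.68 N
C = 112.0/11.8 = 9.4915; K_W = (4C−1)/(4C−4)+0.615/C = 1.1531
τ_max = K_W·8FD/(πd³) = 1.1531·70.246 = 81.002 MPa
τ_max ≤ 94.2 MPa → acceptable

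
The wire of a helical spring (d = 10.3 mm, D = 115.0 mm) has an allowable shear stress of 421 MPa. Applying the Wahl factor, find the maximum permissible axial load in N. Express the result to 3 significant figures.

1390 N

C = D/d = 115.0/10.3 = 11.1650
K_W = (4C−1)/(4C−4) + 0.615/C = 43.660/40.660 + 0.0551 = 1.1289
τ_max = K·8FD/(πd³) → F_max = τ_allow·πd³/(8DK)
F_max = 421·π·10.3³/(8·115.0·1.1289) = 1.4453e+06/1038.6 = 1391.6 N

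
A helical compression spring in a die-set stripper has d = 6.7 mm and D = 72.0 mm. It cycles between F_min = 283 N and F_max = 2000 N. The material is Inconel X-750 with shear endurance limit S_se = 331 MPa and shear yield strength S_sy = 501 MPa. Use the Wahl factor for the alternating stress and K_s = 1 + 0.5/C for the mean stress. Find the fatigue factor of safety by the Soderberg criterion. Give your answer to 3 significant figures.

C = D/d = 72.0/6.7 = 10.7463; K_W = (4C−1)/(4C−4)+0.615/C = 1.1342; K_s = 1+0.5/C = 1.0465
F_a = (F_max−F_min)/2 = 858.5 N; F_m = (F_max+F_min)/2 = 1141.5 N
τ_a = K_W·8F_aD/(πd³) = 1.1342 × 523.35 = 593.57 MPa
τ_m = K_s·8F_mD/(πd³) = 1.0465 × 695.86 = 728.24 MPa
Soderberg: 1/n_f = τ_a/S_se + τ_m/S_sy = 593.57/331 + 728.24/501 = 1.79326 + 1.45357 = 3.2468
n_f = 1/3.2468 = 0.308

0.308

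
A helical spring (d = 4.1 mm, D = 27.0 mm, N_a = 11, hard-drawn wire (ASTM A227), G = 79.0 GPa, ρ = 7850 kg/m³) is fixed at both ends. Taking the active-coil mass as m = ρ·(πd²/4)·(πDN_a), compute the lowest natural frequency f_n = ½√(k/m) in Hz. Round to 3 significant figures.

183 Hz

k = Gd⁴/(8D³N_a) = (79.0×10³)(4.1⁴)/(8·27.0³·11) = 12.888 N/mm = 12888 N/m
Wire length L = πDN_a = π·27.0·11 = 933.05 mm
m = ρ·(πd²/4)·L = 7850 × 13.203×10⁻⁶ m² × 0.93305 m = 0.096702 kg
f_n = ½√(k/m) = 0.5·√(12888/0.096702) = 0.5·√(1.3328e+05) = 182.54 Hz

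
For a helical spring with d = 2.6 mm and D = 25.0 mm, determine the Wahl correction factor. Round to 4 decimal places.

1.1510

C = D/d = 25.0/2.6 = 9.6154
K_W = (4C−1)/(4C−4) + 0.615/C = 37.462/34.462 + 0.0640 = 1.1510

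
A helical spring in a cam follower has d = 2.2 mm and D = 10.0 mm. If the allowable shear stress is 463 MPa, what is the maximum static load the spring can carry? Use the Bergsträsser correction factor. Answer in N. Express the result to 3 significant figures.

C = D/d = 10.0/2.2 = 4.5455
K_B = (4C+2)/(4C−3) = 20.182/15.182 = 1.3293
τ_max = K·8FD/(πd³) → F_max = τ_allow·πd³/(8DK)
F_max = 463·π·2.2³/(8·10.0·1.3293) = 15488/106.35 = 145.64 N

146 N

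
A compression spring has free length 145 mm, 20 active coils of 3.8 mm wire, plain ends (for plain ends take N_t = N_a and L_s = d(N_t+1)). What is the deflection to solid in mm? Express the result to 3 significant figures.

N_t = 20; L_s = 3.8·21 = 79.8 mm
δ_solid = L₀ − L_s = 145 − 79.8 = 65.2 mm

65.2 mm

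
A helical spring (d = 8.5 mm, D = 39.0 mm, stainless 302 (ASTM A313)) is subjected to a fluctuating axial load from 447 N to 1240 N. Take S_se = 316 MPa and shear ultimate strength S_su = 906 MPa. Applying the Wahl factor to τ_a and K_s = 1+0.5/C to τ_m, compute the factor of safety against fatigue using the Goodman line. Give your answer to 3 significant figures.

2.28

C = D/d = 39.0/8.5 = 4.5882; K_W = (4C−1)/(4C−4)+0.615/C = 1.3431; K_s = 1+0.5/C = 1.1090
F_a = (F_max−F_min)/2 = 396.5 N; F_m = (F_max+F_min)/2 = 843.5 N
τ_a = K_W·8F_aD/(πd³) = 1.3431 × 64.12 = 86.116 MPa
τ_m = K_s·8F_mD/(πd³) = 1.1090 × 136.41 = 151.27 MPa
Goodman: 1/n_f = τ_a/S_se + τ_m/S_su = 86.116/316 + 151.27/906 = 0.27252 + 0.16697 = 0.43948
n_f = 1/0.43948 = 2.275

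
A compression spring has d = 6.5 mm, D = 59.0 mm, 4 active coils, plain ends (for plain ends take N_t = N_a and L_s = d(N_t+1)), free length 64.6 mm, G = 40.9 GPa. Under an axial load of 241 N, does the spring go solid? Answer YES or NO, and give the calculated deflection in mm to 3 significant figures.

k = Gd⁴/(8D³N_a) = (40.9×10³)(6.5⁴)/(8·59.0³·4) = 11.109 N/mm
N_t = 4; L_s = 6.5·5 = 32.5 mm; δ_solid = L₀ − L_s = 64.6 − 32.5 = 32.1 mm
δ = F/k = 241/11.109 = 21.694 mm
δ < δ_solid → spring does not go solid

NO, δ = 21.7 mm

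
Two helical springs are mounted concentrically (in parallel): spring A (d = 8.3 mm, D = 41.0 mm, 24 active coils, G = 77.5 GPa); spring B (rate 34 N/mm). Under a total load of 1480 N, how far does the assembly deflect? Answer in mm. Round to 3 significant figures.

k_A = Gd⁴/(8D³N_a) = (77.5×10³)(8.3⁴)/(8·41.0³·24) = 27.795 N/mm
Parallel: k_eq = 27.795 + 34 = 61.795 N/mm
δ = F/k_eq = 1480/61.795 = 23.95 mm

24.0 mm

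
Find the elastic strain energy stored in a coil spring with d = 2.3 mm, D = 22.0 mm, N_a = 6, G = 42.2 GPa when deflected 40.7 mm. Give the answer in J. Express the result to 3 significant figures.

1.91 J

k = Gd⁴/(8D³N_a) = (42.2×10³)(2.3⁴)/(8·22.0³·6) = 2.3105 N/mm
U = ½kδ² = 0.5 × 2.3105 × 40.7² = 1913.7 N·mm = 1.9137 J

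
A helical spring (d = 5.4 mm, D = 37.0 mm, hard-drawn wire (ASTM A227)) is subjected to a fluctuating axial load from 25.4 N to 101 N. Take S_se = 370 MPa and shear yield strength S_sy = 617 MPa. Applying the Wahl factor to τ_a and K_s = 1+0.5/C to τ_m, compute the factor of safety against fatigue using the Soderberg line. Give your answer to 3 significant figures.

C = D/d = 37.0/5.4 = 6.8519; K_W = (4C−1)/(4C−4)+0.615/C = 1.2179; K_s = 1+0.5/C = 1.0730
F_a = (F_max−F_min)/2 = 37.8 N; F_m = (F_max+F_min)/2 = 63.2 N
τ_a = K_W·8F_aD/(πd³) = 1.2179 × 22.618 = 27.547 MPa
τ_m = K_s·8F_mD/(πd³) = 1.0730 × 37.816 = 40.576 MPa
Soderberg: 1/n_f = τ_a/S_se + τ_m/S_sy = 27.547/370 + 40.576/617 = 0.07445 + 0.06576 = 0.14021
n_f = 1/0.14021 = 7.132

7.13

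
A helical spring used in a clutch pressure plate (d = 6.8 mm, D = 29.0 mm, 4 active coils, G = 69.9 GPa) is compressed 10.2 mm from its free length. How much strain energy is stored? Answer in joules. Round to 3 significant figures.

k = Gd⁴/(8D³N_a) = (69.9×10³)(6.8⁴)/(8·29.0³·4) = 191.5 N/mm
U = ½kδ² = 0.5 × 191.5 × 10.2² = 9961.8 N·mm = 9.9618 J

9.96 J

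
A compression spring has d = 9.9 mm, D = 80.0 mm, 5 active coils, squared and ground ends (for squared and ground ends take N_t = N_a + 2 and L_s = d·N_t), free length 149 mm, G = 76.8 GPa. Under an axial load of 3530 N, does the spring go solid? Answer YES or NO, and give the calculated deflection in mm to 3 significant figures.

k = Gd⁴/(8D³N_a) = (76.8×10³)(9.9⁴)/(8·80.0³·5) = 36.022 N/mm
N_t = 7; L_s = 9.9·7 = 69.3 mm; δ_solid = L₀ − L_s = 149 − 69.3 = 79.7 mm
δ = F/k = 3530/36.022 = 97.995 mm
δ ≥ δ_solid → spring goes solid

YES, δ = 98.0 mm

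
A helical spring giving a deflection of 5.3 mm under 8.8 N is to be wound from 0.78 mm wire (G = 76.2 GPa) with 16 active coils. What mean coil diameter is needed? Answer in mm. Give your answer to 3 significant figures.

5.10 mm

Required rate k = F/δ = 8.8/5.3 = 1.6604 N/mm
D = (Gd⁴/(8N_a·k))^(1/3) = (76.2×10³·0.78⁴/(8·16·1.6604))^(1/3)
  = (132.714)^(1/3) = 5.1008 mm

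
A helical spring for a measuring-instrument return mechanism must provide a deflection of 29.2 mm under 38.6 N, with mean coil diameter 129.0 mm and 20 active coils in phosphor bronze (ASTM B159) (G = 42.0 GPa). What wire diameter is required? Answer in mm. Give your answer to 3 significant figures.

10.2 mm

Required rate k = F/δ = 38.6/29.2 = 1.3219 N/mm
d = (8D³N_a·k / G)^(1/4) = (8·129.0³·20·1.3219 / (42.0×10³))^0.25
  = (10810)^0.25 = 10.1967 mm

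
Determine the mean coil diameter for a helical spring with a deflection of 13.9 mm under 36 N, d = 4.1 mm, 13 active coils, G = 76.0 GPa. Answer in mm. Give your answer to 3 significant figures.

Required rate k = F/δ = 36/13.9 = 2.5899 N/mm
D = (Gd⁴/(8N_a·k))^(1/3) = (76.0×10³·4.1⁴/(8·13·2.5899))^(1/3)
  = (79731.1)^(1/3) = 43.0404 mm

43.0 mm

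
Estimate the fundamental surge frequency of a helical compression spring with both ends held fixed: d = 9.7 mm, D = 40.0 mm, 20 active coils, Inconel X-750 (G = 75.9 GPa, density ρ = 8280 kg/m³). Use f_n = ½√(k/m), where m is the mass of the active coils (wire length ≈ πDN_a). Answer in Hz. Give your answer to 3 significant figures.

103 Hz

k = Gd⁴/(8D³N_a) = (75.9×10³)(9.7⁴)/(8·40.0³·20) = 65.619 N/mm = 65619 N/m
Wire length L = πDN_a = π·40.0·20 = 2513.3 mm
m = ρ·(πd²/4)·L = 8280 × 73.898×10⁻⁶ m² × 2.5133 m = 1.5378 kg
f_n = ½√(k/m) = 0.5·√(65619/1.5378) = 0.5·√(42670) = 103.28 Hz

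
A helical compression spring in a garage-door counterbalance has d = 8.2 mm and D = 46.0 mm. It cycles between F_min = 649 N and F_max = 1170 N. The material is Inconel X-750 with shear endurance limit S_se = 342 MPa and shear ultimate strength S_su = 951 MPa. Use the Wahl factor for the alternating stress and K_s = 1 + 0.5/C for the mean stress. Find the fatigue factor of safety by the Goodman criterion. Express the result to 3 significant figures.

2.34

C = D/d = 46.0/8.2 = 5.6098; K_W = (4C−1)/(4C−4)+0.615/C = 1.2723; K_s = 1+0.5/C = 1.0891
F_a = (F_max−F_min)/2 = 260.5 N; F_m = (F_max+F_min)/2 = 909.5 N
τ_a = K_W·8F_aD/(πd³) = 1.2723 × 55.343 = 70.415 MPa
τ_m = K_s·8F_mD/(πd³) = 1.0891 × 193.22 = 210.45 MPa
Goodman: 1/n_f = τ_a/S_se + τ_m/S_su = 70.415/342 + 210.45/951 = 0.20589 + 0.22129 = 0.42718
n_f = 1/0.42718 = 2.341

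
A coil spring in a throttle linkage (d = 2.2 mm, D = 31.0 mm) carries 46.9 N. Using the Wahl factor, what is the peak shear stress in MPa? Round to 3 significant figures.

Spring index C = D/d = 31.0/2.2 = 14.0909
K_W = (4C−1)/(4C−4) + 0.615/C = 55.364/52.364 + 0.0436 = 1.1009
τ₀ = 8FD/(πd³) = 8·46.9·31.0/(π·2.2³) = 11631.2/33.452 = 347.7 MPa
τ_max = K·τ₀ = 1.1009 × 347.7 = 382.8 MPa

383 MPa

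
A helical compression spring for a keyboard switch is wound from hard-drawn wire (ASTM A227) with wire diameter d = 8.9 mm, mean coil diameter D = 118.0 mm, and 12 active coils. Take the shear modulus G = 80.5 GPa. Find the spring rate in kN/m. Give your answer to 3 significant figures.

k = Gd⁴/(8D³N_a) = (80.5×10³ × 8.9⁴) / (8 × 118.0³ × 12)
  = 5.05075e+08 / 1.57731e+08 = 3.2021 N/mm

3.20 kN/m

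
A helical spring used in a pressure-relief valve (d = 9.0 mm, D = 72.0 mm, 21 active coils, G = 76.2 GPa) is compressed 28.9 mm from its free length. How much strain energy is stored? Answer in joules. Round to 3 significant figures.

3.33 J

k = Gd⁴/(8D³N_a) = (76.2×10³)(9.0⁴)/(8·72.0³·21) = 7.9729 N/mm
U = ½kδ² = 0.5 × 7.9729 × 28.9² = 3329.5 N·mm = 3.3295 J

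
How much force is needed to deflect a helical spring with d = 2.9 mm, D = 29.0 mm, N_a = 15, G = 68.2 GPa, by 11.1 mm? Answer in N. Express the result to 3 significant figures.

18.3 N

k = Gd⁴/(8D³N_a) = (68.2×10³)(2.9⁴)/(8·29.0³·15) = 1.6482 N/mm
F = k·δ = 1.6482 × 11.1 = 18.295 N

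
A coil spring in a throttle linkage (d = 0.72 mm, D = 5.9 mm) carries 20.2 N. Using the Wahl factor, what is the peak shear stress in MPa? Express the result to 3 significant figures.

Spring index C = D/d = 5.9/0.72 = 8.1944
K_W = (4C−1)/(4C−4) + 0.615/C = 31.778/28.778 + 0.0751 = 1.1793
τ₀ = 8FD/(πd³) = 8·20.2·5.9/(π·0.72³) = 953.44/1.1726 = 813.1 MPa
τ_max = K·τ₀ = 1.1793 × 813.1 = 958.89 MPa

959 MPa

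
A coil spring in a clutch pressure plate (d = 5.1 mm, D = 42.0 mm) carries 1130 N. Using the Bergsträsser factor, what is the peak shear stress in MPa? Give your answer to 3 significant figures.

Spring index C = D/d = 42.0/5.1 = 8.2353
K_B = (4C+2)/(4C−3) = 34.941/29.941 = 1.1670
τ₀ = 8FD/(πd³) = 8·1130·42.0/(π·5.1³) = 379680/416.74 = 911.08 MPa
τ_max = K·τ₀ = 1.1670 × 911.08 = 1063.2 MPa

1060 MPa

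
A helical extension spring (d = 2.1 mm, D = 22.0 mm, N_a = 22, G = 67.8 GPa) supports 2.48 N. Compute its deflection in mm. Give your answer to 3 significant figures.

3.52 mm

k = Gd⁴/(8D³N_a) = (67.8×10³)(2.1⁴)/(8·22.0³·22) = 0.7036 N/mm
δ = F/k = 2.48 / 0.7036 = 3.5247 mm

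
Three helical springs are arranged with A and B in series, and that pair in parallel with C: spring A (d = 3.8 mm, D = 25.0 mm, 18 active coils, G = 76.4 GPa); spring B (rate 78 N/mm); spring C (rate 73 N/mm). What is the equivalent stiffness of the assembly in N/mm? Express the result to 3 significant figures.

79.5 N/mm

k_A = Gd⁴/(8D³N_a) = (76.4×10³)(3.8⁴)/(8·25.0³·18) = 7.0802 N/mm
Springs A,B series: k_AB = 1/(1/7.0802+1/78) = 6.491 N/mm; parallel with C: k_eq = 6.491+73 = 79.491 N/mm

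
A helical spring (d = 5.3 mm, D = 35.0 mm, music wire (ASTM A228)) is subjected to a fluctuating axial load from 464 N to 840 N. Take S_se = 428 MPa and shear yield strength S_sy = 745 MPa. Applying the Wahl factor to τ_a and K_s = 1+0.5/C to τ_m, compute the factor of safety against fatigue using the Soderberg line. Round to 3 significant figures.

C = D/d = 35.0/5.3 = 6.6038; K_W = (4C−1)/(4C−4)+0.615/C = 1.2270; K_s = 1+0.5/C = 1.0757
F_a = (F_max−F_min)/2 = 188 N; F_m = (F_max+F_min)/2 = 652 N
τ_a = K_W·8F_aD/(πd³) = 1.2270 × 112.55 = 138.09 MPa
τ_m = K_s·8F_mD/(πd³) = 1.0757 × 390.33 = 419.88 MPa
Soderberg: 1/n_f = τ_a/S_se + τ_m/S_sy = 138.09/428 + 419.88/745 = 0.32265 + 0.56360 = 0.88624
n_f = 1/0.88624 = 1.128

1.13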